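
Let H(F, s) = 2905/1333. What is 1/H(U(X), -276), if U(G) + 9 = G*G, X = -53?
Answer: 1333/2905 ≈ 0.45886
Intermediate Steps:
U(G) = -9 + G² (U(G) = -9 + G*G = -9 + G²)
H(F, s) = 2905/1333 (H(F, s) = 2905*(1/1333) = 2905/1333)
1/H(U(X), -276) = 1/(2905/1333) = 1333/2905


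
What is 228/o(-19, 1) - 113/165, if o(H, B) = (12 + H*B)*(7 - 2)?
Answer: -1663/231 ≈ -7.1991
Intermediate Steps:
o(H, B) = 60 + 5*B*H (o(H, B) = (12 + B*H)*5 = 60 + 5*B*H)
228/o(-19, 1) - 113/165 = 228/(60 + 5*1*(-19)) - 113/165 = 228/(60 - 95) - 113*1/165 = 228/(-35) - 113/165 = 228*(-1/35) - 113/165 = -228/35 - 113/165 = -1663/231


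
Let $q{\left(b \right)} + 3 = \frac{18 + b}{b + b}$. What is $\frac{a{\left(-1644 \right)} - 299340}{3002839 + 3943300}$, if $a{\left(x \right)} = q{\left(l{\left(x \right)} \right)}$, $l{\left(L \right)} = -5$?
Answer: $- \frac{2993443}{69461390} \approx -0.043095$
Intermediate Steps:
$q{\left(b \right)} = -3 + \frac{18 + b}{2 b}$ ($q{\left(b \right)} = -3 + \frac{18 + b}{b + b} = -3 + \frac{18 + b}{2 b}$)
$a{\left(x \right)} = - \frac{43}{10}$ ($a{\left(x \right)} = - \frac{5}{2} + \frac{9}{-5} = - \frac{5}{2} + 9 \left(- \frac{1}{5}\right) = - \frac{5}{2} - \frac{9}{5} = - \frac{43}{10}$)
$\frac{a{\left(-1644 \right)} - 299340}{3002839 + 3943300} = \frac{- \frac{43}{10} - 299340}{3002839 + 3943300} = - \frac{2993443}{10 \cdot 6946139} = \left(- \frac{2993443}{10}\right) \frac{1}{6946139} = - \frac{2993443}{69461390}$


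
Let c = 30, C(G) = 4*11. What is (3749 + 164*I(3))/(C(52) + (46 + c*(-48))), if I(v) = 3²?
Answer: -209/54 ≈ -3.8704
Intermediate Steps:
C(G) = 44
I(v) = 9
(3749 + 164*I(3))/(C(52) + (46 + c*(-48))) = (3749 + 164*9)/(44 + (46 + 30*(-48))) = (3749 + 1476)/(44 + (46 - 1440)) = 5225/(44 - 1394) = 5225/(-1350) = 5225*(-1/1350) = -209/54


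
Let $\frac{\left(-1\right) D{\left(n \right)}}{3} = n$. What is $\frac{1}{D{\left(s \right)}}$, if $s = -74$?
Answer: $\frac{1}{222} \approx 0.0045045$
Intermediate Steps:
$D{\left(n \right)} = - 3 n$
$\frac{1}{D{\left(s \right)}} = \frac{1}{\left(-3\right) \left(-74\right)} = \frac{1}{222}$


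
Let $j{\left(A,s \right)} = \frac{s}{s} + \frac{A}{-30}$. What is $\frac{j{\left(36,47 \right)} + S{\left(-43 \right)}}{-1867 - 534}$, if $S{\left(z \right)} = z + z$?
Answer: $\frac{431}{12005} \approx 0.035902$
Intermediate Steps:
$S{\left(z \right)} = 2 z$
$j{\left(A,s \right)} = 1 - \frac{A}{30}$ ($j{\left(A,s \right)} = 1 + A \left(- \frac{1}{30}\right) = 1 - \frac{A}{30}$)
$\frac{j{\left(36,47 \right)} + S{\left(-43 \right)}}{-1867 - 534} = \frac{\left(1 - \frac{6}{5}\right) + 2 \left(-43\right)}{-1867 - 534} = \frac{\left(1 - \frac{6}{5}\right) - 86}{-2401} = \left(- \frac{1}{5} - 86\right) \left(- \frac{1}{2401}\right) = \left(- \frac{431}{5}\right) \left(- \frac{1}{2401}\right) = \frac{431}{12005}$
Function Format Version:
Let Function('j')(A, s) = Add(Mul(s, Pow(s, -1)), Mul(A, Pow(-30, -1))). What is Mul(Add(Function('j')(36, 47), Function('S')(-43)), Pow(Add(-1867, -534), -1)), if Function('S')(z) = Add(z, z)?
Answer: Rational(431, 12005) ≈ 0.035902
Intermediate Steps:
Function('S')(z) = Mul(2, z)
Function('j')(A, s) = Add(1, Mul(Rational(-1, 30), A)) (Function('j')(A, s) = Add(1, Mul(A, Rational(-1, 30))) = Add(1, Mul(Rational(-1, 30), A)))
Mul(Add(Function('j')(36, 47), Function('S')(-43)), Pow(Add(-1867, -534), -1)) = Mul(Add(Add(1, Mul(Rational(-1, 30), 36)), Mul(2, -43)), Pow(Add(-1867, -534), -1)) = Mul(Add(Add(1, Rational(-6, 5)), -86), Pow(-2401, -1)) = Mul(Add(Rational(-1, 5), -86), Rational(-1, 2401)) = Mul(Rational(-431, 5), Rational(-1, 2401)) = Rational(431, 12005)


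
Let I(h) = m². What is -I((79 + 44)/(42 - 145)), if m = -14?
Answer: -196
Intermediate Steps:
I(h) = 196 (I(h) = (-14)² = 196)
-I((79 + 44)/(42 - 145)) = -1*196 = -196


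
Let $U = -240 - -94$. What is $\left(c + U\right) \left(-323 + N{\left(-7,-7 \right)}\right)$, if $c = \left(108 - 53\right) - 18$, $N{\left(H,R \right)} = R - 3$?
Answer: $36297$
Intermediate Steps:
$N{\left(H,R \right)} = -3 + R$ ($N{\left(H,R \right)} = R - 3 = -3 + R$)
$U = -146$ ($U = -240 + 94 = -146$)
$c = 37$ ($c = 55 - 18 = 37$)
$\left(c + U\right) \left(-323 + N{\left(-7,-7 \right)}\right) = \left(37 - 146\right) \left(-323 - 10\right) = - 109 \left(-323 - 10\right) = \left(-109\right) \left(-333\right) = 36297$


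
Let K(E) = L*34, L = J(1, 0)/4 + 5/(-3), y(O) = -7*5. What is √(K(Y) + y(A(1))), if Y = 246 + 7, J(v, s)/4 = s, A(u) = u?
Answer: 5*I*√33/3 ≈ 9.5743*I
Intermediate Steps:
y(O) = -35
J(v, s) = 4*s
L = -5/3 (L = (4*0)/4 + 5/(-3) = 0*(¼) + 5*(-⅓) = 0 - 5/3 = -5/3 ≈ -1.6667)
Y = 253
K(E) = -170/3 (K(E) = -5/3*34 = -170/3)
√(K(Y) + y(A(1))) = √(-170/3 - 35) = √(-275/3) = 5*I*√33/3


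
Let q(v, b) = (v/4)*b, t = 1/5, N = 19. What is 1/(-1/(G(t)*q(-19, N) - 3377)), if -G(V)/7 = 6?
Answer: -827/2 ≈ -413.50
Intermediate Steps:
t = ⅕ ≈ 0.20000
G(V) = -42 (G(V) = -7*6 = -42)
q(v, b) = b*v/4 (q(v, b) = (v*(¼))*b = (v/4)*b = b*v/4)
1/(-1/(G(t)*q(-19, N) - 3377)) = 1/(-1/(-21*19*(-19)/2 - 3377)) = 1/(-1/(-42*(-361/4) - 3377)) = 1/(-1/(7581/2 - 3377)) = 1/(-1/827/2) = 1/(-1*2/827) = 1/(-2/827) = -827/2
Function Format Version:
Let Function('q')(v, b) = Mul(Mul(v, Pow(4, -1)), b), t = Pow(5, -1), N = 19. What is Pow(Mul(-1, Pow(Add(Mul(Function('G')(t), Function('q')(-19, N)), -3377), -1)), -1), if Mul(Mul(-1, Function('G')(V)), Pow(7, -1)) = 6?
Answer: Rational(-827, 2) ≈ -413.50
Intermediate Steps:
t = Rational(1, 5) ≈ 0.20000
Function('G')(V) = -42 (Function('G')(V) = Mul(-7, 6) = -42)
Function('q')(v, b) = Mul(Rational(1, 4), b, v) (Function('q')(v, b) = Mul(Mul(v, Rational(1, 4)), b) = Mul(Mul(Rational(1, 4), v), b) = Mul(Rational(1, 4), b, v))
Pow(Mul(-1, Pow(Add(Mul(Function('G')(t), Function('q')(-19, N)), -3377), -1)), -1) = Pow(Mul(-1, Pow(Add(Mul(-42, Mul(Rational(1, 4), 19, -19)), -3377), -1)), -1) = Pow(Mul(-1, Pow(Add(Mul(-42, Rational(-361, 4)), -3377), -1)), -1) = Pow(Mul(-1, Pow(Add(Rational(7581, 2), -3377), -1)), -1) = Pow(Mul(-1, Pow(Rational(827, 2), -1)), -1) = Pow(Mul(-1, Rational(2, 827)), -1) = Pow(Rational(-2, 827), -1) = Rational(-827, 2)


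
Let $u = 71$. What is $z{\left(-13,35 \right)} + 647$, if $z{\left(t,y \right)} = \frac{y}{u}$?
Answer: $\frac{45972}{71} \approx 647.49$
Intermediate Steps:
$z{\left(t,y \right)} = \frac{y}{71}$
$z{\left(-13,35 \right)} + 647 = \frac{1}{71} \cdot 35 + 647 = \frac{35}{71} + 647 = \frac{45972}{71}$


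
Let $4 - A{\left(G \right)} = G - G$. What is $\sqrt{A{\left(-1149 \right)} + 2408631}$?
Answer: $\sqrt{2408635} \approx 1552.0$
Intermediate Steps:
$A{\left(G \right)} = 4$ ($A{\left(G \right)} = 4 - \left(G - G\right) = 4 - 0 = 4 + 0 = 4$)
$\sqrt{A{\left(-1149 \right)} + 2408631} = \sqrt{4 + 2408631} = \sqrt{2408635}$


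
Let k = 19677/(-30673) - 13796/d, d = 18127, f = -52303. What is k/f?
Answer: 779849687/29080963361713 ≈ 2.6817e-5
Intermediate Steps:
k = -779849687/556009471 (k = 19677/(-30673) - 13796/18127 = 19677*(-1/30673) - 13796*1/18127 = -19677/30673 - 13796/18127 = -779849687/556009471 ≈ -1.4026)
k/f = -779849687/556009471/(-52303) = -779849687/556009471*(-1/52303) = 779849687/29080963361713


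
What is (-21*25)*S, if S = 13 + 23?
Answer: -18900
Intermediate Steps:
S = 36
(-21*25)*S = -21*25*36 = -525*36 = -18900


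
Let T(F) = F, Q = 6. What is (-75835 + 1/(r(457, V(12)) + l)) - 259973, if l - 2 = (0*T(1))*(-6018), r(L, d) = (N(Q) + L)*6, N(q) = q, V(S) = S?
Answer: -933546239/2780 ≈ -3.3581e+5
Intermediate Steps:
r(L, d) = 36 + 6*L (r(L, d) = (6 + L)*6 = 36 + 6*L)
l = 2 (l = 2 + (0*1)*(-6018) = 2 + 0*(-6018) = 2 + 0 = 2)
(-75835 + 1/(r(457, V(12)) + l)) - 259973 = (-75835 + 1/((36 + 6*457) + 2)) - 259973 = (-75835 + 1/((36 + 2742) + 2)) - 259973 = (-75835 + 1/(2778 + 2)) - 259973 = (-75835 + 1/2780) - 259973 = -210821299/2780 - 259973 = -933546239/2780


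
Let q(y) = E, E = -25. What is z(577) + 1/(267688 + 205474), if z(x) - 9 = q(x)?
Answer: -7570591/473162 ≈ -16.000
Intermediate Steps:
q(y) = -25
z(x) = -16 (z(x) = 9 - 25 = -16)
z(577) + 1/(267688 + 205474) = -16 + 1/(267688 + 205474) = -16 + 1/473162 = -7570591/473162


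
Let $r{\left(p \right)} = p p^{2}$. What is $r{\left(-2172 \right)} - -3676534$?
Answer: $-10242915914$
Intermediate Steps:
$r{\left(p \right)} = p^{3}$
$r{\left(-2172 \right)} - -3676534 = \left(-2172\right)^{3} - -3676534 = -10246592448 + 3676534 = -10242915914$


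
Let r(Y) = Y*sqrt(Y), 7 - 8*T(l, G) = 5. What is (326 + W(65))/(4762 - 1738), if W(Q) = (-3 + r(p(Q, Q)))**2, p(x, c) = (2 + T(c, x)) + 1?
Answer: 7879/64512 - 13*sqrt(13)/4032 ≈ 0.11051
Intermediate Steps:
T(l, G) = 1/4 (T(l, G) = 7/8 - 1/8*5 = 7/8 - 5/8 = 1/4)
p(x, c) = 13/4 (p(x, c) = (2 + 1/4) + 1 = 9/4 + 1 = 13/4)
r(Y) = Y**(3/2)
W(Q) = (-3 + 13*sqrt(13)/8)**2 (W(Q) = (-3 + (13/4)**(3/2))**2 = (-3 + 13*sqrt(13)/8)**2)
(326 + W(65))/(4762 - 1738) = (326 + (2773/64 - 39*sqrt(13)/4))/(4762 - 1738) = (23637/64 - 39*sqrt(13)/4)/3024 = (23637/64 - 39*sqrt(13)/4)*(1/3024) = 7879/64512 - 13*sqrt(13)/4032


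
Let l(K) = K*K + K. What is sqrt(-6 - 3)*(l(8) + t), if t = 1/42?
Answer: 3025*I/14 ≈ 216.07*I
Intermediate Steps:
t = 1/42 ≈ 0.023810
l(K) = K + K**2 (l(K) = K**2 + K = K + K**2)
sqrt(-6 - 3)*(l(8) + t) = sqrt(-6 - 3)*(8*(1 + 8) + 1/42) = sqrt(-9)*(8*9 + 1/42) = (3*I)*(72 + 1/42) = (3*I)*(3025/42) = 3025*I/14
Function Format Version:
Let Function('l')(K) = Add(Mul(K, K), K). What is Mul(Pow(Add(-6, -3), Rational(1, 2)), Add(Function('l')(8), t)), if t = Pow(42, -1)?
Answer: Mul(Rational(3025, 14), I) ≈ Mul(216.07, I)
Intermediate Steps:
t = Rational(1, 42) ≈ 0.023810
Function('l')(K) = Add(K, Pow(K, 2)) (Function('l')(K) = Add(Pow(K, 2), K) = Add(K, Pow(K, 2)))
Mul(Pow(Add(-6, -3), Rational(1, 2)), Add(Function('l')(8), t)) = Mul(Pow(Add(-6, -3), Rational(1, 2)), Add(Mul(8, Add(1, 8)), Rational(1, 42))) = Mul(Pow(-9, Rational(1, 2)), Add(Mul(8, 9), Rational(1, 42))) = Mul(Mul(3, I), Add(72, Rational(1, 42))) = Mul(Mul(3, I), Rational(3025, 42)) = Mul(Rational(3025, 14), I)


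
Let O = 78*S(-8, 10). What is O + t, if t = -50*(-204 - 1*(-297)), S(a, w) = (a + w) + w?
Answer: -3714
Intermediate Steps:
S(a, w) = a + 2*w
t = -4650 (t = -50*(-204 + 297) = -50*93 = -4650)
O = 936 (O = 78*(-8 + 2*10) = 78*(-8 + 20) = 78*12 = 936)
O + t = 936 - 4650 = -3714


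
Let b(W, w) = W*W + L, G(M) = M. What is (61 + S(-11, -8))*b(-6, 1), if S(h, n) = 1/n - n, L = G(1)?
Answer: 20387/8 ≈ 2548.4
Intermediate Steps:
L = 1
b(W, w) = 1 + W**2 (b(W, w) = W*W + 1 = W**2 + 1 = 1 + W**2)
(61 + S(-11, -8))*b(-6, 1) = (61 + (1/(-8) - 1*(-8)))*(1 + (-6)**2) = (61 + (-1/8 + 8))*(1 + 36) = (61 + 63/8)*37 = (551/8)*37 = 20387/8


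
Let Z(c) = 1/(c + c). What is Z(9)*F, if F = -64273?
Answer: -64273/18 ≈ -3570.7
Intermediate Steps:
Z(c) = 1/(2*c)
Z(9)*F = ((½)/9)*(-64273) = ((½)*(⅑))*(-64273) = (1/18)*(-64273) = -64273/18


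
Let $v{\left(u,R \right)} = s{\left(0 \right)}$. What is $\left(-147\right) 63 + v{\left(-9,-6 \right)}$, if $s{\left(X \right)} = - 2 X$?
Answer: $-9261$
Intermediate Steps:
$v{\left(u,R \right)} = 0$ ($v{\left(u,R \right)} = \left(-2\right) 0 = 0$)
$\left(-147\right) 63 + v{\left(-9,-6 \right)} = \left(-147\right) 63 + 0 = -9261 + 0 = -9261$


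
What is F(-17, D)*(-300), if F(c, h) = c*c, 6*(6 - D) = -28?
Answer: -86700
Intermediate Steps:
D = 32/3 (D = 6 - ⅙*(-28) = 6 + 14/3 = 32/3 ≈ 10.667)
F(c, h) = c²
F(-17, D)*(-300) = (-17)²*(-300) = 289*(-300) = -86700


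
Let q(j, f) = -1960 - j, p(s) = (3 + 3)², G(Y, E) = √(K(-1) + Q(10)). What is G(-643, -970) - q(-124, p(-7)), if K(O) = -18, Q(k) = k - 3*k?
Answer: 1836 + I*√38 ≈ 1836.0 + 6.1644*I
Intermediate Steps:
Q(k) = -2*k
G(Y, E) = I*√38 (G(Y, E) = √(-18 - 2*10) = √(-18 - 20) = √(-38) = I*√38)
p(s) = 36 (p(s) = 6² = 36)
G(-643, -970) - q(-124, p(-7)) = I*√38 - (-1960 - 1*(-124)) = I*√38 - (-1960 + 124) = I*√38 - 1*(-1836) = I*√38 + 1836 = 1836 + I*√38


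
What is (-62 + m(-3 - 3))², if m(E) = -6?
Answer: 4624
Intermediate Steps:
(-62 + m(-3 - 3))² = (-62 - 6)² = (-68)² = 4624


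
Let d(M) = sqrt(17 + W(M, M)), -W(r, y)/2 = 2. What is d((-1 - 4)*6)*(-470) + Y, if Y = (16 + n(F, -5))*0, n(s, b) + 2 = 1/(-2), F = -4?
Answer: -470*sqrt(13) ≈ -1694.6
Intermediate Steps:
W(r, y) = -4 (W(r, y) = -2*2 = -4)
n(s, b) = -5/2 (n(s, b) = -2 + 1/(-2) = -2 - 1/2 = -5/2)
d(M) = sqrt(13) (d(M) = sqrt(17 - 4) = sqrt(13))
Y = 0 (Y = (16 - 5/2)*0 = (27/2)*0 = 0)
d((-1 - 4)*6)*(-470) + Y = sqrt(13)*(-470) + 0 = -470*sqrt(13) + 0 = -470*sqrt(13)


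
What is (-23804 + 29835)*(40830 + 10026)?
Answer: 306712536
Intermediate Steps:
(-23804 + 29835)*(40830 + 10026) = 6031*50856 = 306712536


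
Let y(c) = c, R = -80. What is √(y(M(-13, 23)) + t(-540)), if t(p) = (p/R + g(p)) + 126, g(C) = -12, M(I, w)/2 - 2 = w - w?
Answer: √499/2 ≈ 11.169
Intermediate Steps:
M(I, w) = 4 (M(I, w) = 4 + 2*(w - w) = 4 + 2*0 = 4 + 0 = 4)
t(p) = 114 - p/80 (t(p) = (p/(-80) - 12) + 126 = (p*(-1/80) - 12) + 126 = (-p/80 - 12) + 126 = (-12 - p/80) + 126 = 114 - p/80)
√(y(M(-13, 23)) + t(-540)) = √(4 + (114 - 1/80*(-540))) = √(4 + (114 + 27/4)) = √(4 + 483/4) = √(499/4) = √499/2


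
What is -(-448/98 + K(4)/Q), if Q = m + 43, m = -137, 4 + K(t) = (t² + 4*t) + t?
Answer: 1616/329 ≈ 4.9118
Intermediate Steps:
K(t) = -4 + t² + 5*t (K(t) = -4 + ((t² + 4*t) + t) = -4 + (t² + 5*t) = -4 + t² + 5*t)
Q = -94 (Q = -137 + 43 = -94)
-(-448/98 + K(4)/Q) = -(-448/98 + (-4 + 4² + 5*4)/(-94)) = -(-448*1/98 + (-4 + 16 + 20)*(-1/94)) = -(-32/7 + 32*(-1/94)) = -(-32/7 - 16/47) = -1*(-1616/329) = 1616/329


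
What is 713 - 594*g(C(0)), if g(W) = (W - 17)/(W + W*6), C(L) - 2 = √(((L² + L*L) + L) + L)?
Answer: 9446/7 ≈ 1349.4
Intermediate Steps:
C(L) = 2 + √(2*L + 2*L²) (C(L) = 2 + √(((L² + L*L) + L) + L) = 2 + √(((L² + L²) + L) + L) = 2 + √((2*L² + L) + L) = 2 + √((L + 2*L²) + L) = 2 + √(2*L + 2*L²))
g(W) = (-17 + W)/(7*W) (g(W) = (-17 + W)/(W + 6*W) = (-17 + W)/((7*W)) = (-17 + W)*(1/(7*W)) = (-17 + W)/(7*W))
713 - 594*g(C(0)) = 713 - 594*(-17 + (2 + √2*√(0*(1 + 0))))/(7*(2 + √2*√(0*(1 + 0)))) = 713 - 594*(-17 + (2 + √2*√(0*1)))/(7*(2 + √2*√(0*1))) = 713 - 594*(-17 + (2 + √2*√0))/(7*(2 + √2*√0)) = 713 - 594*(-17 + (2 + √2*0))/(7*(2 + √2*0)) = 713 - 594*(-17 + (2 + 0))/(7*(2 + 0)) = 713 - 594*(-17 + 2)/(7*2) = 713 - 594*(-15)/(7*2) = 713 - 594*(-15/14) = 713 + 4455/7 = 9446/7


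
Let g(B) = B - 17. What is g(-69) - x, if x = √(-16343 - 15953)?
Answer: -86 - 2*I*√8074 ≈ -86.0 - 179.71*I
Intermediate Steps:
x = 2*I*√8074 (x = √(-32296) = 2*I*√8074 ≈ 179.71*I)
g(B) = -17 + B
g(-69) - x = (-17 - 69) - 2*I*√8074 = -86 - 2*I*√8074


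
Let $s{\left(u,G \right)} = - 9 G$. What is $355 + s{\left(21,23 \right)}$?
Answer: $148$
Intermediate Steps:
$355 + s{\left(21,23 \right)} = 355 - 207 = 148$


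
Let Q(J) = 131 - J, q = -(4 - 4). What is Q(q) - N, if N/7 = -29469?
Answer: 206414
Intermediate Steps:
N = -206283 (N = 7*(-29469) = -206283)
q = 0 (q = -1*0 = 0)
Q(q) - N = (131 - 1*0) - 1*(-206283) = (131 + 0) + 206283 = 131 + 206283 = 206414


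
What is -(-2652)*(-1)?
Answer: -2652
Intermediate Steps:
-(-2652)*(-1) = -884*3 = -2652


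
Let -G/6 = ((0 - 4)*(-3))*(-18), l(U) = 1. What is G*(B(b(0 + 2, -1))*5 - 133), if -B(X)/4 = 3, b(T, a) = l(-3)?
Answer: -250128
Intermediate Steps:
b(T, a) = 1
B(X) = -12 (B(X) = -4*3 = -12)
G = 1296 (G = -6*(0 - 4)*(-3)*(-18) = -6*(-4*(-3))*(-18) = -72*(-18) = -6*(-216) = 1296)
G*(B(b(0 + 2, -1))*5 - 133) = 1296*(-12*5 - 133) = 1296*(-60 - 133) = 1296*(-193) = -250128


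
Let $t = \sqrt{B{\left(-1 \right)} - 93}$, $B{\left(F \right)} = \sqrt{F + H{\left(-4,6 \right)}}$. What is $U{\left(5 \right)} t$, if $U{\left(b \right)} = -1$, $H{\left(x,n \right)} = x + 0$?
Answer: $- \sqrt{-93 + i \sqrt{5}} \approx -0.11593 - 9.6443 i$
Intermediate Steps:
$H{\left(x,n \right)} = x$
$B{\left(F \right)} = \sqrt{-4 + F}$ ($B{\left(F \right)} = \sqrt{F - 4} = \sqrt{-4 + F}$)
$t = \sqrt{-93 + i \sqrt{5}}$ ($t = \sqrt{\sqrt{-4 - 1} - 93} = \sqrt{\sqrt{-5} - 93} = \sqrt{i \sqrt{5} - 93} = \sqrt{-93 + i \sqrt{5}} \approx 0.1159 + 9.6443 i$)
$U{\left(5 \right)} t = - \sqrt{-93 + i \sqrt{5}}$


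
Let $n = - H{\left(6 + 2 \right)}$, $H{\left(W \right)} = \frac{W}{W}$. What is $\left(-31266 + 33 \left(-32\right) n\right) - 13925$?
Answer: $-44135$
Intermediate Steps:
$H{\left(W \right)} = 1$
$n = -1$ ($n = \left(-1\right) 1 = -1$)
$\left(-31266 + 33 \left(-32\right) n\right) - 13925 = \left(-31266 + 33 \left(-32\right) \left(-1\right)\right) - 13925 = \left(-31266 - -1056\right) - 13925 = \left(-31266 + 1056\right) - 13925 = -30210 - 13925 = -44135$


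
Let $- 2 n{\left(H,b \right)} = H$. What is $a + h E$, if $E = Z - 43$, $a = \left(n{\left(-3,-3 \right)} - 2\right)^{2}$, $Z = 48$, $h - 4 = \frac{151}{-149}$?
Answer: $\frac{9049}{596} \approx 15.183$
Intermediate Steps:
$n{\left(H,b \right)} = - \frac{H}{2}$
$h = \frac{445}{149}$ ($h = 4 + \frac{151}{-149} = 4 + 151 \left(- \frac{1}{149}\right) = 4 - \frac{151}{149} = \frac{445}{149} \approx 2.9866$)
$a = \frac{1}{4}$ ($a = \left(\left(- \frac{1}{2}\right) \left(-3\right) - 2\right)^{2} = \left(\frac{3}{2} - 2\right)^{2} = \left(- \frac{1}{2}\right)^{2} = \frac{1}{4} \approx 0.25$)
$E = 5$ ($E = 48 - 43 = 5$)
$a + h E = \frac{1}{4} + \frac{445}{149} \cdot 5 = \frac{1}{4} + \frac{2225}{149} = \frac{9049}{596}$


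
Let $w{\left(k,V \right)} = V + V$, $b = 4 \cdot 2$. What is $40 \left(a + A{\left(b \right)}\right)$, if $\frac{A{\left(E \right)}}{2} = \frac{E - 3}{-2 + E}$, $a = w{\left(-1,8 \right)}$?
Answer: $\frac{2120}{3} \approx 706.67$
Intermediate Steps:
$b = 8$
$w{\left(k,V \right)} = 2 V$
$a = 16$ ($a = 2 \cdot 8 = 16$)
$A{\left(E \right)} = \frac{2 \left(-3 + E\right)}{-2 + E}$ ($A{\left(E \right)} = 2 \frac{E - 3}{-2 + E} = 2 \frac{-3 + E}{-2 + E} = \frac{2 \left(-3 + E\right)}{-2 + E}$)
$40 \left(a + A{\left(b \right)}\right) = 40 \left(16 + \frac{2 \left(-3 + 8\right)}{-2 + 8}\right) = 40 \left(16 + 2 \cdot \frac{1}{6} \cdot 5\right) = 40 \left(16 + \frac{5}{3}\right) = 40 \cdot \frac{53}{3} = \frac{2120}{3}$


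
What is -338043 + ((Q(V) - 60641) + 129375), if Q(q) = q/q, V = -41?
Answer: -269308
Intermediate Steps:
Q(q) = 1
-338043 + ((Q(V) - 60641) + 129375) = -338043 + ((1 - 60641) + 129375) = -338043 + (-60640 + 129375) = -338043 + 68735 = -269308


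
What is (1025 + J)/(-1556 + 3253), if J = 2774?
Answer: 3799/1697 ≈ 2.2387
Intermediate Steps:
(1025 + J)/(-1556 + 3253) = (1025 + 2774)/(-1556 + 3253) = 3799/1697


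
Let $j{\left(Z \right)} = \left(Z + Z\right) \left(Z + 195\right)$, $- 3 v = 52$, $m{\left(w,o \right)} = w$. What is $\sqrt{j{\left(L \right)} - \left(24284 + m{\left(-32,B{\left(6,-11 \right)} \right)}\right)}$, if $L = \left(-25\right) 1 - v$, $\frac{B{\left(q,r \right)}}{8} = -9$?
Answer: $\frac{2 i \sqrt{61030}}{3} \approx 164.7 i$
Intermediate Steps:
$B{\left(q,r \right)} = -72$ ($B{\left(q,r \right)} = 8 \left(-9\right) = -72$)
$v = - \frac{52}{3}$ ($v = \left(- \frac{1}{3}\right) 52 = - \frac{52}{3} \approx -17.333$)
$L = - \frac{23}{3}$ ($L = \left(-25\right) 1 - - \frac{52}{3} = -25 + \frac{52}{3} = - \frac{23}{3} \approx -7.6667$)
$j{\left(Z \right)} = 2 Z \left(195 + Z\right)$
$\sqrt{j{\left(L \right)} - \left(24284 + m{\left(-32,B{\left(6,-11 \right)} \right)}\right)} = \sqrt{2 \left(- \frac{23}{3}\right) \left(195 - \frac{23}{3}\right) - 24252} = \sqrt{2 \left(- \frac{23}{3}\right) \frac{562}{3} + \left(-24284 + 32\right)} = \sqrt{- \frac{25852}{9} - 24252} = \sqrt{- \frac{244120}{9}} = \frac{2 i \sqrt{61030}}{3}$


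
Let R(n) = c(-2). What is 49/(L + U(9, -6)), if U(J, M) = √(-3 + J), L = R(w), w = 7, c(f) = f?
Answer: 49 + 49*√6/2 ≈ 109.01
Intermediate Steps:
R(n) = -2
L = -2
49/(L + U(9, -6)) = 49/(-2 + √(-3 + 9)) = 49/(-2 + √6)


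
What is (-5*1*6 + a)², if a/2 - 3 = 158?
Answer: 85264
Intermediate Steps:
a = 322 (a = 6 + 2*158 = 6 + 316 = 322)
(-5*1*6 + a)² = (-5*1*6 + 322)² = (-5*6 + 322)² = (-30 + 322)² = 292² = 85264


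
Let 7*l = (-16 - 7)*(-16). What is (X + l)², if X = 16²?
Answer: 4665600/49 ≈ 95216.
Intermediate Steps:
l = 368/7 (l = ((-16 - 7)*(-16))/7 = (-23*(-16))/7 = (⅐)*368 = 368/7 ≈ 52.571)
X = 256
(X + l)² = (256 + 368/7)² = (2160/7)² = 4665600/49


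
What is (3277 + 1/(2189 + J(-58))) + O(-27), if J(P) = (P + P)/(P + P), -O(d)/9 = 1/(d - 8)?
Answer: 50240359/15330 ≈ 3277.3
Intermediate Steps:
O(d) = -9/(-8 + d) (O(d) = -9/(d - 8) = -9/(-8 + d))
J(P) = 1 (J(P) = (2*P)/((2*P)) = (2*P)*(1/(2*P)) = 1)
(3277 + 1/(2189 + J(-58))) + O(-27) = (3277 + 1/(2189 + 1)) - 9/(-8 - 27) = (3277 + 1/2190) - 9/(-35) = (3277 + 1/2190) - 9*(-1/35) = 7176631/2190 + 9/35 = 50240359/15330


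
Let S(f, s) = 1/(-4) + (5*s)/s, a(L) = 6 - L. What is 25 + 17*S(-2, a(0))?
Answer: 423/4 ≈ 105.75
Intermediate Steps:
S(f, s) = 19/4 (S(f, s) = 1*(-¼) + 5 = -¼ + 5 = 19/4)
25 + 17*S(-2, a(0)) = 25 + 17*(19/4) = 25 + 323/4 = 423/4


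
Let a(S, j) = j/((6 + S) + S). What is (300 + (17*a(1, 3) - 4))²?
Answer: 5851561/64 ≈ 91431.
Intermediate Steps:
a(S, j) = j/(6 + 2*S)
(300 + (17*a(1, 3) - 4))² = (300 + (17*((½)*3/(3 + 1)) - 4))² = (300 + (17*((½)*3/4) - 4))² = (300 + (17*((½)*3*(¼)) - 4))² = (300 + (17*(3/8) - 4))² = (300 + (51/8 - 4))² = (300 + 19/8)² = (2419/8)² = 5851561/64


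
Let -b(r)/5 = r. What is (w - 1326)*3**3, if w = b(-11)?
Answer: -34317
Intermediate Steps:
b(r) = -5*r
w = 55 (w = -5*(-11) = 55)
(w - 1326)*3**3 = (55 - 1326)*3**3 = -1271*27 = -34317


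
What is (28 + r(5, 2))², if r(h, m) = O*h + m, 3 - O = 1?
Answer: 1600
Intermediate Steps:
O = 2 (O = 3 - 1*1 = 3 - 1 = 2)
r(h, m) = m + 2*h (r(h, m) = 2*h + m = m + 2*h)
(28 + r(5, 2))² = (28 + (2 + 2*5))² = (28 + (2 + 10))² = (28 + 12)² = 40² = 1600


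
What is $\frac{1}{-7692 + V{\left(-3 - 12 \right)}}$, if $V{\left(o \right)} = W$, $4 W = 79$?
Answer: $- \frac{4}{30689} \approx -0.00013034$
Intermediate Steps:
$W = \frac{79}{4}$ ($W = \frac{1}{4} \cdot 79 = \frac{79}{4} \approx 19.75$)
$V{\left(o \right)} = \frac{79}{4}$
$\frac{1}{-7692 + V{\left(-3 - 12 \right)}} = \frac{1}{-7692 + \frac{79}{4}} = \frac{1}{- \frac{30689}{4}} = - \frac{4}{30689}$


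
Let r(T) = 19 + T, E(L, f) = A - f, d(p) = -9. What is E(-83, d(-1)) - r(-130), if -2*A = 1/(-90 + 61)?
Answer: 6961/58 ≈ 120.02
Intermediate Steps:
A = 1/58 (A = -1/(2*(-90 + 61)) = -½/(-29) = -½*(-1/29) = 1/58 ≈ 0.017241)
E(L, f) = 1/58 - f
E(-83, d(-1)) - r(-130) = (1/58 - 1*(-9)) - (19 - 130) = (1/58 + 9) - 1*(-111) = 523/58 + 111 = 6961/58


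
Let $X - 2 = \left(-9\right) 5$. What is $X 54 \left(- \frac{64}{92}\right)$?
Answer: $\frac{37152}{23} \approx 1615.3$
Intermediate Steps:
$X = -43$ ($X = 2 - 45 = -43$)
$X 54 \left(- \frac{64}{92}\right) = \left(-43\right) 54 \left(- \frac{64}{92}\right) = - 2322 \left(\left(-64\right) \frac{1}{92}\right) = \left(-2322\right) \left(- \frac{16}{23}\right) = \frac{37152}{23}$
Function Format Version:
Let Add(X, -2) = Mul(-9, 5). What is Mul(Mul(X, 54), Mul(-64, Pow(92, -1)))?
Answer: Rational(37152, 23) ≈ 1615.3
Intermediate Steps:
X = -43 (X = Add(2, Mul(-9, 5)) = Add(2, -45) = -43)
Mul(Mul(X, 54), Mul(-64, Pow(92, -1))) = Mul(Mul(-43, 54), Mul(-64, Pow(92, -1))) = Mul(-2322, Mul(-64, Rational(1, 92))) = Mul(-2322, Rational(-16, 23)) = Rational(37152, 23)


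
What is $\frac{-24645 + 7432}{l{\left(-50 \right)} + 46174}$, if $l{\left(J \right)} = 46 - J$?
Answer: $- \frac{2459}{6610} \approx -0.37201$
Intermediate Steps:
$\frac{-24645 + 7432}{l{\left(-50 \right)} + 46174} = \frac{-24645 + 7432}{\left(46 - -50\right) + 46174} = - \frac{17213}{\left(46 + 50\right) + 46174} = - \frac{17213}{96 + 46174} = - \frac{17213}{46270} = \left(-17213\right) \frac{1}{46270} = - \frac{2459}{6610}$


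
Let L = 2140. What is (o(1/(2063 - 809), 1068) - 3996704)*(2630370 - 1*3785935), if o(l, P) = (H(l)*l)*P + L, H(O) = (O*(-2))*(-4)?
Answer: 604891649920690100/131043 ≈ 4.6160e+12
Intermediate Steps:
H(O) = 8*O (H(O) = -2*O*(-4) = 8*O)
o(l, P) = 2140 + 8*P*l² (o(l, P) = ((8*l)*l)*P + 2140 = (8*l²)*P + 2140 = 8*P*l² + 2140 = 2140 + 8*P*l²)
(o(1/(2063 - 809), 1068) - 3996704)*(2630370 - 1*3785935) = ((2140 + 8*1068*(1/(2063 - 809))²) - 3996704)*(2630370 - 1*3785935) = ((2140 + 8*1068*(1/1254)²) - 3996704)*(2630370 - 3785935) = ((2140 + 8*1068*(1/1254)²) - 3996704)*(-1155565) = ((2140 + 8*1068*(1/1572516)) - 3996704)*(-1155565) = ((2140 + 712/131043) - 3996704)*(-1155565) = (280432732/131043 - 3996704)*(-1155565) = -523459649540/131043*(-1155565) = 604891649920690100/131043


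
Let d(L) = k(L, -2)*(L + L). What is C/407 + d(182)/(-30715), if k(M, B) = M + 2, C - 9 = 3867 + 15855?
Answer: 578778433/12501005 ≈ 46.299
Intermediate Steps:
C = 19731 (C = 9 + (3867 + 15855) = 9 + 19722 = 19731)
k(M, B) = 2 + M
d(L) = 2*L*(2 + L) (d(L) = (2 + L)*(L + L) = (2 + L)*(2*L) = 2*L*(2 + L))
C/407 + d(182)/(-30715) = 19731/407 + (2*182*(2 + 182))/(-30715) = 19731*(1/407) + (2*182*184)*(-1/30715) = 19731/407 + 66976*(-1/30715) = 19731/407 - 66976/30715 = 578778433/12501005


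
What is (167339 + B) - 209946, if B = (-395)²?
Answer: 113418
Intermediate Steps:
B = 156025
(167339 + B) - 209946 = (167339 + 156025) - 209946 = 323364 - 209946 = 113418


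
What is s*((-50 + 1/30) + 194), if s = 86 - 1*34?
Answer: 112346/15 ≈ 7489.7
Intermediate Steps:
s = 52 (s = 86 - 34 = 52)
s*((-50 + 1/30) + 194) = 52*((-50 + 1/30) + 194) = 52*(-1499/30 + 194) = 52*(4321/30) = 112346/15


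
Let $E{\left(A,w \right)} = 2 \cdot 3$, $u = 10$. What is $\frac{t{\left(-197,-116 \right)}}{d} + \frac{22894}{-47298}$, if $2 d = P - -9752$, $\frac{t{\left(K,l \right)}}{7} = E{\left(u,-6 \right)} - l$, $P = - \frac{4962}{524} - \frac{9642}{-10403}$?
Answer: $- \frac{193900544734439}{628037767299417} \approx -0.30874$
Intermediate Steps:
$E{\left(A,w \right)} = 6$
$P = - \frac{23283639}{2725586}$ ($P = \left(-4962\right) \frac{1}{524} - - \frac{9642}{10403} = - \frac{2481}{262} + \frac{9642}{10403} = - \frac{23283639}{2725586} \approx -8.5426$)
$t{\left(K,l \right)} = 42 - 7 l$ ($t{\left(K,l \right)} = 7 \left(6 - l\right) = 42 - 7 l$)
$d = \frac{26556631033}{5451172}$ ($d = \frac{- \frac{23283639}{2725586} - -9752}{2} = \frac{- \frac{23283639}{2725586} + 9752}{2} = \frac{1}{2} \cdot \frac{26556631033}{2725586} = \frac{26556631033}{5451172} \approx 4871.7$)
$\frac{t{\left(-197,-116 \right)}}{d} + \frac{22894}{-47298} = \frac{42 - -812}{\frac{26556631033}{5451172}} + \frac{22894}{-47298} = \left(42 + 812\right) \frac{5451172}{26556631033} + 22894 \left(- \frac{1}{47298}\right) = 854 \cdot \frac{5451172}{26556631033} - \frac{11447}{23649} = \frac{4655300888}{26556631033} - \frac{11447}{23649} = - \frac{193900544734439}{628037767299417}$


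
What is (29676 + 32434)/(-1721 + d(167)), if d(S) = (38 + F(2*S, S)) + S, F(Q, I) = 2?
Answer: -31055/757 ≈ -41.024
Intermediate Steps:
d(S) = 40 + S (d(S) = (38 + 2) + S = 40 + S)
(29676 + 32434)/(-1721 + d(167)) = (29676 + 32434)/(-1721 + (40 + 167)) = 62110/(-1721 + 207) = 62110/(-1514) = 62110*(-1/1514) = -31055/757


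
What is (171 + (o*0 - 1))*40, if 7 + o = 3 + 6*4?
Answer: 6800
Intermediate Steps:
o = 20 (o = -7 + (3 + 6*4) = -7 + (3 + 24) = -7 + 27 = 20)
(171 + (o*0 - 1))*40 = (171 + (20*0 - 1))*40 = (171 + (0 - 1))*40 = (171 - 1)*40 = 170*40 = 6800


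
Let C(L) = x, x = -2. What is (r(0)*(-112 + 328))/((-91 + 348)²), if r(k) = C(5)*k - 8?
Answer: -1728/66049 ≈ -0.026162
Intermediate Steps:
C(L) = -2
r(k) = -8 - 2*k (r(k) = -2*k - 8 = -8 - 2*k)
(r(0)*(-112 + 328))/((-91 + 348)²) = ((-8 - 2*0)*(-112 + 328))/((-91 + 348)²) = ((-8 + 0)*216)/(257²) = -8*216/66049 = -1728*1/66049 = -1728/66049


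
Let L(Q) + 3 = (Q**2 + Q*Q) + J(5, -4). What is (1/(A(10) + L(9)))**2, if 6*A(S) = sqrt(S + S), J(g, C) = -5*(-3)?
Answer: 9/(522 + sqrt(5))**2 ≈ 3.2748e-5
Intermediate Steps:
J(g, C) = 15
L(Q) = 12 + 2*Q**2 (L(Q) = -3 + ((Q**2 + Q*Q) + 15) = -3 + ((Q**2 + Q**2) + 15) = -3 + (2*Q**2 + 15) = -3 + (15 + 2*Q**2) = 12 + 2*Q**2)
A(S) = sqrt(2)*sqrt(S)/6 (A(S) = sqrt(S + S)/6 = sqrt(2*S)/6 = (sqrt(2)*sqrt(S))/6 = sqrt(2)*sqrt(S)/6)
(1/(A(10) + L(9)))**2 = (1/(sqrt(2)*sqrt(10)/6 + (12 + 2*9**2)))**2 = (1/(sqrt(5)/3 + (12 + 2*81)))**2 = (1/(sqrt(5)/3 + (12 + 162)))**2 = (1/(sqrt(5)/3 + 174))**2 = (1/(174 + sqrt(5)/3))**2 = (174 + sqrt(5)/3)**(-2)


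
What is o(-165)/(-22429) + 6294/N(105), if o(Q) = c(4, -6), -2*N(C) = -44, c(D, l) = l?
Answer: 6416739/22429 ≈ 286.09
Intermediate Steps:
N(C) = 22 (N(C) = -1/2*(-44) = 22)
o(Q) = -6
o(-165)/(-22429) + 6294/N(105) = -6/(-22429) + 6294/22 = -6*(-1/22429) + 6294*(1/22) = 6/22429 + 3147/11 = 6416739/22429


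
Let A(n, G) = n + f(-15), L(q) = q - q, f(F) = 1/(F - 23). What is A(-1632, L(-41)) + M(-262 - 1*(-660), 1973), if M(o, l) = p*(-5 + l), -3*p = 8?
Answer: -261441/38 ≈ -6880.0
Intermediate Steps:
p = -8/3 (p = -⅓*8 = -8/3 ≈ -2.6667)
f(F) = 1/(-23 + F)
M(o, l) = 40/3 - 8*l/3 (M(o, l) = -8*(-5 + l)/3 = 40/3 - 8*l/3)
L(q) = 0
A(n, G) = -1/38 + n (A(n, G) = n + 1/(-23 - 15) = n + 1/(-38) = n - 1/38 = -1/38 + n)
A(-1632, L(-41)) + M(-262 - 1*(-660), 1973) = (-1/38 - 1632) + (40/3 - 8/3*1973) = -62017/38 + (40/3 - 15784/3) = -62017/38 - 5248 = -261441/38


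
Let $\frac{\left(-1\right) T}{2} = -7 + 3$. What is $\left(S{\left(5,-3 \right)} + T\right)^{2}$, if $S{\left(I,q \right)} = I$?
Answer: $169$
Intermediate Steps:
$T = 8$ ($T = - 2 \left(-7 + 3\right) = \left(-2\right) \left(-4\right) = 8$)
$\left(S{\left(5,-3 \right)} + T\right)^{2} = \left(5 + 8\right)^{2} = 13^{2} = 169$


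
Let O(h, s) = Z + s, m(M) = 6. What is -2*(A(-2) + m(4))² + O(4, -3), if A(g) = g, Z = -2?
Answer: -37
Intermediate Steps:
O(h, s) = -2 + s
-2*(A(-2) + m(4))² + O(4, -3) = -2*(-2 + 6)² + (-2 - 3) = -2*4² - 5 = -2*16 - 5 = -32 - 5 = -37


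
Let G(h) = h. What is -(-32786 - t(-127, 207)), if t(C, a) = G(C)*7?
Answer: 31897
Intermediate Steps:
t(C, a) = 7*C (t(C, a) = C*7 = 7*C)
-(-32786 - t(-127, 207)) = -(-32786 - 7*(-127)) = -(-32786 - 1*(-889)) = -(-32786 + 889) = -1*(-31897) = 31897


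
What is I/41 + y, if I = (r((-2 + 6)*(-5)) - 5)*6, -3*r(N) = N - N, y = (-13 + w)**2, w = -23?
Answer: 53106/41 ≈ 1295.3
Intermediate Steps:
y = 1296 (y = (-13 - 23)**2 = (-36)**2 = 1296)
r(N) = 0 (r(N) = -(N - N)/3 = -1/3*0 = 0)
I = -30 (I = (0 - 5)*6 = -5*6 = -30)
I/41 + y = -30/41 + 1296 = 53106/41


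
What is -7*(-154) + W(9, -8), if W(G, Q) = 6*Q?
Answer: 1030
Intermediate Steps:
-7*(-154) + W(9, -8) = -7*(-154) + 6*(-8) = 1078 - 48 = 1030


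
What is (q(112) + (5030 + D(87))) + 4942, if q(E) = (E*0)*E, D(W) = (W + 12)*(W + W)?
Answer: 27198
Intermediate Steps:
D(W) = 2*W*(12 + W) (D(W) = (12 + W)*(2*W) = 2*W*(12 + W))
q(E) = 0 (q(E) = 0*E = 0)
(q(112) + (5030 + D(87))) + 4942 = (0 + (5030 + 2*87*(12 + 87))) + 4942 = (0 + (5030 + 2*87*99)) + 4942 = (0 + (5030 + 17226)) + 4942 = (0 + 22256) + 4942 = 22256 + 4942 = 27198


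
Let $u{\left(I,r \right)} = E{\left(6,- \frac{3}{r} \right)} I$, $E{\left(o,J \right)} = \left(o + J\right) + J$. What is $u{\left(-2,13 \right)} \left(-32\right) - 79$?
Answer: $\frac{3581}{13} \approx 275.46$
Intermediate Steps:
$E{\left(o,J \right)} = o + 2 J$ ($E{\left(o,J \right)} = \left(J + o\right) + J = o + 2 J$)
$u{\left(I,r \right)} = I \left(6 - \frac{6}{r}\right)$ ($u{\left(I,r \right)} = \left(6 + 2 \left(- \frac{3}{r}\right)\right) I = \left(6 - \frac{6}{r}\right) I = I \left(6 - \frac{6}{r}\right)$)
$u{\left(-2,13 \right)} \left(-32\right) - 79 = 6 \left(-2\right) \frac{1}{13} \left(-1 + 13\right) \left(-32\right) - 79 = 6 \left(-2\right) \frac{1}{13} \cdot 12 \left(-32\right) - 79 = \left(- \frac{144}{13}\right) \left(-32\right) - 79 = \frac{4608}{13} - 79 = \frac{3581}{13}$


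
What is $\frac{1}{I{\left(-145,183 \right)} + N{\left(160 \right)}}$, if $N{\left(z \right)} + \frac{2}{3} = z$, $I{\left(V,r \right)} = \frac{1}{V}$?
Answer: $\frac{435}{69307} \approx 0.0062764$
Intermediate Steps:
$N{\left(z \right)} = - \frac{2}{3} + z$
$\frac{1}{I{\left(-145,183 \right)} + N{\left(160 \right)}} = \frac{1}{\frac{1}{-145} + \left(- \frac{2}{3} + 160\right)} = \frac{1}{- \frac{1}{145} + \frac{478}{3}} = \frac{1}{\frac{69307}{435}} = \frac{435}{69307}$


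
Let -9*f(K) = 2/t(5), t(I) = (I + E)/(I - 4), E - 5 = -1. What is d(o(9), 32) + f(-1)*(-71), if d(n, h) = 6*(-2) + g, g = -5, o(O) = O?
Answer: -1235/81 ≈ -15.247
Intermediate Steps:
E = 4 (E = 5 - 1 = 4)
t(I) = (4 + I)/(-4 + I) (t(I) = (I + 4)/(I - 4) = (4 + I)/(-4 + I))
d(n, h) = -17 (d(n, h) = 6*(-2) - 5 = -12 - 5 = -17)
f(K) = -2/81 (f(K) = -2/(9*((4 + 5)/(-4 + 5))) = -2/(9*(9/1)) = -2/(9*(1*9)) = -2/(9*9) = -1/9*2/9 = -2/81)
d(o(9), 32) + f(-1)*(-71) = -17 - 2/81*(-71) = -17 + 142/81 = -1235/81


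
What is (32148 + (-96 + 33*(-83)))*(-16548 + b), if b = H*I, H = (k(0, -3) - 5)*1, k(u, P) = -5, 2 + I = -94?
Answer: -456931044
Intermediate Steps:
I = -96 (I = -2 - 94 = -96)
H = -10 (H = (-5 - 5)*1 = -10*1 = -10)
b = 960 (b = -10*(-96) = 960)
(32148 + (-96 + 33*(-83)))*(-16548 + b) = (32148 + (-96 + 33*(-83)))*(-16548 + 960) = (32148 + (-96 - 2739))*(-15588) = (32148 - 2835)*(-15588) = 29313*(-15588) = -456931044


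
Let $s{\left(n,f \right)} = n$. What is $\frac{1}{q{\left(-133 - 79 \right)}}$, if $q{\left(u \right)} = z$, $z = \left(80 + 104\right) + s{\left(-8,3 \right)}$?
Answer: $\frac{1}{176} \approx 0.0056818$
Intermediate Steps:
$z = 176$ ($z = \left(80 + 104\right) - 8 = 184 - 8 = 176$)
$q{\left(u \right)} = 176$
$\frac{1}{q{\left(-133 - 79 \right)}} = \frac{1}{176}$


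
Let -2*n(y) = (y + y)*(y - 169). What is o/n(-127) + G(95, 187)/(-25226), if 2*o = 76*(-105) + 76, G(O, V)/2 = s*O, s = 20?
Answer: -2697278/59268487 ≈ -0.045509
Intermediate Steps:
n(y) = -y*(-169 + y) (n(y) = -(y + y)*(y - 169)/2 = -2*y*(-169 + y)/2 = -y*(-169 + y))
G(O, V) = 40*O (G(O, V) = 2*(20*O) = 40*O)
o = -3952 (o = (76*(-105) + 76)/2 = (-7980 + 76)/2 = (½)*(-7904) = -3952)
o/n(-127) + G(95, 187)/(-25226) = -3952*(-1/(127*(169 - 1*(-127)))) + (40*95)/(-25226) = -3952*(-1/(127*(169 + 127))) + 3800*(-1/25226) = -3952/((-127*296)) - 1900/12613 = -3952/(-37592) - 1900/12613 = -3952*(-1/37592) - 1900/12613 = 494/4699 - 1900/12613 = -2697278/59268487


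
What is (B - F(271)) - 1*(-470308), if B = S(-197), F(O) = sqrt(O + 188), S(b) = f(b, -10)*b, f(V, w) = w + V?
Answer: 511087 - 3*sqrt(51) ≈ 5.1107e+5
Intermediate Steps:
f(V, w) = V + w
S(b) = b*(-10 + b) (S(b) = (b - 10)*b = (-10 + b)*b = b*(-10 + b))
F(O) = sqrt(188 + O)
B = 40779 (B = -197*(-10 - 197) = -197*(-207) = 40779)
(B - F(271)) - 1*(-470308) = (40779 - sqrt(188 + 271)) - 1*(-470308) = (40779 - sqrt(459)) + 470308 = (40779 - 3*sqrt(51)) + 470308 = 511087 - 3*sqrt(51)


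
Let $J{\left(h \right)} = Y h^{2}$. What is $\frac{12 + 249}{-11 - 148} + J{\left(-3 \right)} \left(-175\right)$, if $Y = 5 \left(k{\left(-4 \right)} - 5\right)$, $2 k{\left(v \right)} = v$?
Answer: $\frac{2921538}{53} \approx 55123.0$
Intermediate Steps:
$k{\left(v \right)} = \frac{v}{2}$
$Y = -35$ ($Y = 5 \left(\frac{1}{2} \left(-4\right) - 5\right) = 5 \left(-2 - 5\right) = 5 \left(-7\right) = -35$)
$J{\left(h \right)} = - 35 h^{2}$
$\frac{12 + 249}{-11 - 148} + J{\left(-3 \right)} \left(-175\right) = \frac{12 + 249}{-11 - 148} + - 35 \left(-3\right)^{2} \left(-175\right) = \frac{261}{-159} + \left(-35\right) 9 \left(-175\right) = 261 \left(- \frac{1}{159}\right) - -55125 = - \frac{87}{53} + 55125 = \frac{2921538}{53}$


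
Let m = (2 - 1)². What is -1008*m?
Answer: -1008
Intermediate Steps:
m = 1 (m = 1² = 1)
-1008*m = -1008*1 = -1008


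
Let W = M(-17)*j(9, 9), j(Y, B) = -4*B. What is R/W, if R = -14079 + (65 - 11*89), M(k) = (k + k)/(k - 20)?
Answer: 554741/1224 ≈ 453.22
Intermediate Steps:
M(k) = 2*k/(-20 + k) (M(k) = (2*k)/(-20 + k) = 2*k/(-20 + k))
W = -1224/37 (W = (2*(-17)/(-20 - 17))*(-4*9) = (2*(-17)/(-37))*(-36) = (2*(-17)*(-1/37))*(-36) = (34/37)*(-36) = -1224/37 ≈ -33.081)
R = -14993 (R = -14079 + (65 - 979) = -14079 - 914 = -14993)
R/W = -14993/(-1224/37) = -14993*(-37/1224) = 554741/1224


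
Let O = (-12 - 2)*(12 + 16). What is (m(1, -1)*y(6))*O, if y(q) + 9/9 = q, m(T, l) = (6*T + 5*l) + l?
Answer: 0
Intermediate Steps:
m(T, l) = 6*T + 6*l (m(T, l) = (5*l + 6*T) + l = 6*T + 6*l)
y(q) = -1 + q
O = -392 (O = -14*28 = -392)
(m(1, -1)*y(6))*O = ((6*1 + 6*(-1))*(-1 + 6))*(-392) = ((6 - 6)*5)*(-392) = (0*5)*(-392) = 0*(-392) = 0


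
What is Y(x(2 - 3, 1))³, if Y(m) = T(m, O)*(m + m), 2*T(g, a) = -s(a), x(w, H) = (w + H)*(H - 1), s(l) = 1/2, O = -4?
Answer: 0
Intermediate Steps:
s(l) = ½
x(w, H) = (-1 + H)*(H + w) (x(w, H) = (H + w)*(-1 + H) = (-1 + H)*(H + w))
T(g, a) = -¼ (T(g, a) = (-1*½)/2 = (½)*(-½) = -¼)
Y(m) = -m/2 (Y(m) = -(m + m)/4 = -m/2)
Y(x(2 - 3, 1))³ = (-(1² - 1*1 - (2 - 3) + 1*(2 - 3))/2)³ = (-(1 - 1 - 1*(-1) + 1*(-1))/2)³ = (-(1 - 1 + 1 - 1)/2)³ = (-½*0)³ = 0³ = 0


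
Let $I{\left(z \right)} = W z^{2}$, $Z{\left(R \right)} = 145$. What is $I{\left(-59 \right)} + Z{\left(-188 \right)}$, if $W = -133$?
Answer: $-462828$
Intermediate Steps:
$I{\left(z \right)} = - 133 z^{2}$
$I{\left(-59 \right)} + Z{\left(-188 \right)} = - 133 \left(-59\right)^{2} + 145 = \left(-133\right) 3481 + 145 = -462973 + 145 = -462828$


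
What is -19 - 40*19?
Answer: -779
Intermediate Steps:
-19 - 40*19 = -19 - 760 = -779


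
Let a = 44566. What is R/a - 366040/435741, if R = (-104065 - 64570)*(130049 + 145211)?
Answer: -10113223446391370/9709616703 ≈ -1.0416e+6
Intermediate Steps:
R = -46418470100 (R = -168635*275260 = -46418470100)
R/a - 366040/435741 = -46418470100/44566 - 366040/435741 = -46418470100*1/44566 - 366040*1/435741 = -23209235050/22283 - 366040/435741 = -10113223446391370/9709616703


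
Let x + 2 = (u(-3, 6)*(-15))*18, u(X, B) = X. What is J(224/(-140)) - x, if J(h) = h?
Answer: -4048/5 ≈ -809.60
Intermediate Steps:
x = 808 (x = -2 - 3*(-15)*18 = -2 + 45*18 = -2 + 810 = 808)
J(224/(-140)) - x = 224/(-140) - 1*808 = 224*(-1/140) - 808 = -8/5 - 808 = -4048/5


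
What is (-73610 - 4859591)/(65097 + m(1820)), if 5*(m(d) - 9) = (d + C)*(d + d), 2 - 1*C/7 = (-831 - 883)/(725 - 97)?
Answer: -774512557/222024142 ≈ -3.4884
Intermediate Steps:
C = 10395/314 (C = 14 - 7*(-831 - 883)/(725 - 97) = 14 - (-11998)/628 = 14 - 7*(-857/314) = 14 + 5999/314 = 10395/314 ≈ 33.105)
m(d) = 9 + 2*d*(10395/314 + d)/5 (m(d) = 9 + ((d + 10395/314)*(d + d))/5 = 9 + ((10395/314 + d)*(2*d))/5 = 9 + (2*d*(10395/314 + d))/5 = 9 + 2*d*(10395/314 + d)/5)
(-73610 - 4859591)/(65097 + m(1820)) = (-73610 - 4859591)/(65097 + (9 + (⅖)*1820² + (2079/157)*1820)) = -4933201/(65097 + (9 + (⅖)*3312400 + 3783780/157)) = -4933201/(65097 + (9 + 1324960 + 3783780/157)) = -4933201/(65097 + 211803913/157) = -4933201/222024142/157 = -4933201*157/222024142 = -774512557/222024142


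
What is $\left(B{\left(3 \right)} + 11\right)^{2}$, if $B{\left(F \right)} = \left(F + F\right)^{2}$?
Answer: $2209$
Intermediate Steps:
$B{\left(F \right)} = 4 F^{2}$ ($B{\left(F \right)} = \left(2 F\right)^{2} = 4 F^{2}$)
$\left(B{\left(3 \right)} + 11\right)^{2} = \left(4 \cdot 3^{2} + 11\right)^{2} = \left(4 \cdot 9 + 11\right)^{2} = \left(36 + 11\right)^{2} = 47^{2} = 2209$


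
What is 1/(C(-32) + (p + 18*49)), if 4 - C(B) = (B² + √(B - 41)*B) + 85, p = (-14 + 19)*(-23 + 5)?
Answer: -313/172721 - 32*I*√73/172721 ≈ -0.0018122 - 0.0015829*I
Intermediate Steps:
p = -90 (p = 5*(-18) = -90)
C(B) = -81 - B² - B*√(-41 + B) (C(B) = 4 - ((B² + √(B - 41)*B) + 85) = 4 - ((B² + √(-41 + B)*B) + 85) = 4 - ((B² + B*√(-41 + B)) + 85) = 4 - (85 + B² + B*√(-41 + B)) = 4 + (-85 - B² - B*√(-41 + B)) = -81 - B² - B*√(-41 + B))
1/(C(-32) + (p + 18*49)) = 1/((-81 - 1*(-32)² - 1*(-32)*√(-41 - 32)) + (-90 + 18*49)) = 1/((-81 - 1*1024 - 1*(-32)*√(-73)) + (-90 + 882)) = 1/((-81 - 1024 - 1*(-32)*I*√73) + 792) = 1/((-81 - 1024 + 32*I*√73) + 792) = 1/((-1105 + 32*I*√73) + 792) = 1/(-313 + 32*I*√73)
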